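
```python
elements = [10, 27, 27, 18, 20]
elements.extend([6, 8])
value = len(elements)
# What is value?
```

Trace:
`elements = [10, 27, 27, 18, 20]` → elements = [10, 27, 27, 18, 20]
`elements.extend([6, 8])` → elements = [10, 27, 27, 18, 20, 6, 8]
`value = len(elements)` → value = 7
So value = 7

Answer: 7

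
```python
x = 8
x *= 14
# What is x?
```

Trace:
`x = 8` → x = 8
`x *= 14` → x = 112
So x = 112

Answer: 112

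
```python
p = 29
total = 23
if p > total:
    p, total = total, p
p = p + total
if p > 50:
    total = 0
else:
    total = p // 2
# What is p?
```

Trace:
`p = 29` → p = 29
`total = 23` → total = 23
`if p > total: ...` → p > total is True → p = 23; total = 29
`p = p + total` → p = 52
`if p > 50: ...` → p > 50 is True → total = 0
So p = 52

Answer: 52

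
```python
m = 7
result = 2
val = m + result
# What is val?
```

Trace:
`m = 7` → m = 7
`result = 2` → result = 2
`val = m + result` → val = 9
So val = 9

Answer: 9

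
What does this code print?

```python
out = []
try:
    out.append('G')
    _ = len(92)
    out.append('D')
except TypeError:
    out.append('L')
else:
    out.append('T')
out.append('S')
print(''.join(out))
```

Execution trace: 'G' (try body) → 'L' (except TypeError) → 'S' (after the try/except). Output: GLS

Answer: GLS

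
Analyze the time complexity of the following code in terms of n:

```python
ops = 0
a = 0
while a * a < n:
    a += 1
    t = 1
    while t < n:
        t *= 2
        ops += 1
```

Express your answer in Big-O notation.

Each loop level contributes: √n × log n. Multiplying the contributions gives O(√n log n).

Answer: O(√n log n)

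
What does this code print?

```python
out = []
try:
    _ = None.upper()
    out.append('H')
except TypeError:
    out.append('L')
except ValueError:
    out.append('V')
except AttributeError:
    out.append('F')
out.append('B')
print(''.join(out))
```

Execution trace: 'F' (except AttributeError) → 'B' (after the try/except). Output: FB

Answer: FB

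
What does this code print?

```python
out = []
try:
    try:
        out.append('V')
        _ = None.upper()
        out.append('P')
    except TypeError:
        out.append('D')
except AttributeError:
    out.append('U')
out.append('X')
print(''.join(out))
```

Execution trace: 'V' (try body) → 'U' (outer except AttributeError) → 'X' (after the try/except). Output: VUX

Answer: VUX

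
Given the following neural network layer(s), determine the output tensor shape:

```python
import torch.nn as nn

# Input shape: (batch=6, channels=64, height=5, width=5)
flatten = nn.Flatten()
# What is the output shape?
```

Input: (6, 64, 5, 5) -> Output: (6, 1600)

Answer: (6, 1600)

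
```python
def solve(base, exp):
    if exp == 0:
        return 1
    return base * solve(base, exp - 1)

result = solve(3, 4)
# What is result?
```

solve(3, 4) = 3 * 3 * 3 * 3 = 81

Answer: 81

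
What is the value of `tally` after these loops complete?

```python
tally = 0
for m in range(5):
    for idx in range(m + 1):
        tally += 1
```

Triangle: 1 + 2 + ... + 5
`tally` takes the values: 0 → 1 → 2 → 3 → 4 → 5 → 6 → 7 → 8 → 9 → 10 → 11 → 12 → 13 → 14 → 15

Answer: 15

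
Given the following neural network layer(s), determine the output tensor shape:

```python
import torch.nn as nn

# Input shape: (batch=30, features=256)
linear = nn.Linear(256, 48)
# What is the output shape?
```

Input: (30, 256) -> Output: (30, 48)

Answer: (30, 48)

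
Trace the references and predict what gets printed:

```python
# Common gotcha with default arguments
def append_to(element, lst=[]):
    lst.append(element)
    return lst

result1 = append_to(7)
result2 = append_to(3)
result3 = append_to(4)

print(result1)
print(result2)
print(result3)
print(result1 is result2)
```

Key concept: mutable default argument gotcha.
Step by step:
`result1 = append_to(7)` → result1 = [7]
`result2 = append_to(3)` → result1 = [7, 3] (same object as result2); result2 = [7, 3] (same object as result1)
`result3 = append_to(4)` → result1 = [7, 3, 4] (same object as result2, result3); result2 = [7, 3, 4] (same object as result1, result3); result3 = [7, 3, 4] (same object as result1, result2)
`print(result1)` → prints [7, 3, 4]
`print(result2)` → prints [7, 3, 4]
`print(result3)` → prints [7, 3, 4]
`print(result1 is result2)` → prints True

Answer:
[7, 3, 4]
[7, 3, 4]
[7, 3, 4]
True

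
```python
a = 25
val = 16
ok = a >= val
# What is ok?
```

Trace:
`a = 25` → a = 25
`val = 16` → val = 16
`ok = a >= val` → ok = True
So ok = True

Answer: True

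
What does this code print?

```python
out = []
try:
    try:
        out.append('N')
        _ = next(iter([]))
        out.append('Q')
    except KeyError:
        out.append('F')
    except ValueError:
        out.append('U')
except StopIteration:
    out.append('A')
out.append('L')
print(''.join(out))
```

Execution trace: 'N' (inner try body) → 'A' (outer except StopIteration) → 'L' (after the try/except). Output: NAL

Answer: NAL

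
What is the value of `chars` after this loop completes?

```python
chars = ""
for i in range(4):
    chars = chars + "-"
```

Repeat '-' 4 times
`chars` takes the values: "" → "-" → "--" → "---" → "----"

Answer: "----"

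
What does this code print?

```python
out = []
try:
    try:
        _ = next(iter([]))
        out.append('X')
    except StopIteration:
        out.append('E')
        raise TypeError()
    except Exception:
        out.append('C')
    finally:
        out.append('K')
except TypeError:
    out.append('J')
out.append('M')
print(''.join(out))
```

Execution trace: 'E' (inner except StopIteration) → 'K' (inner finally) → 'J' (outer except TypeError) → 'M' (after the try/except). Output: EKJM

Answer: EKJM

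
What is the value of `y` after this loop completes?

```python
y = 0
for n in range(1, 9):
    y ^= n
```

XOR of 1 to 8
`y` takes the values: 0 → 1 → 3 → 0 → 4 → 1 → 7 → 0 → 8

Answer: 8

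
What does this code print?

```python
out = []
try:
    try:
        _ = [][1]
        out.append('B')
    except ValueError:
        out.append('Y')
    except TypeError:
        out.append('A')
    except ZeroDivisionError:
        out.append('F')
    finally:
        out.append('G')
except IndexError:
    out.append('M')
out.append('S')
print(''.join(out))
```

Execution trace: 'G' (finally) → 'M' (outer except IndexError) → 'S' (after the try/except). Output: GMS

Answer: GMS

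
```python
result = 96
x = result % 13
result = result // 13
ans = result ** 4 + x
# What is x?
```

Trace:
`result = 96` → result = 96
`x = result % 13` → x = 5
`result = result // 13` → result = 7
`ans = result ** 4 + x` → ans = 2406
So x = 5

Answer: 5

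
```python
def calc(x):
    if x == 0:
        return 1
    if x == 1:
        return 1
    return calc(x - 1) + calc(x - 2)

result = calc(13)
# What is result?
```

Build up from base cases: calc(0)=1, calc(1)=1, calc(2)=2, calc(3)=3, calc(4)=5, calc(5)=8, calc(6)=13, ..., calc(13)=377

Answer: 377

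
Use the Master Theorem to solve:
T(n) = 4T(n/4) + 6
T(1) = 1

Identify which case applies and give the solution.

a=4, b=4, f(n)=6. log_4(4) = 1. Since c=0 < 1, Case 1 applies: T(n) = Θ(n^log_b(a)) = O(n).

Answer: O(n) - Case 1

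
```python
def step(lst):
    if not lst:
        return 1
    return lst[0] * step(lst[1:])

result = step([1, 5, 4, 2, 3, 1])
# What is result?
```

Product over [1, 5, 4, 2, 3, 1] = 1 * 5 * 4 * 2 * 3 * 1 = 120

Answer: 120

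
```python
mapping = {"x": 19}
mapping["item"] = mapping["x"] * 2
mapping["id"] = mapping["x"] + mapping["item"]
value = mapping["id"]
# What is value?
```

Trace:
`mapping = {"x": 19}` → mapping = {'x': 19}
`mapping["item"] = mapping["x"] * 2` → mapping = {'x': 19, 'item': 38}
`mapping["id"] = mapping["x"] + mapping["item"]` → mapping = {'x': 19, 'item': 38, 'id': 57}
`value = mapping["id"]` → value = 57
So value = 57

Answer: 57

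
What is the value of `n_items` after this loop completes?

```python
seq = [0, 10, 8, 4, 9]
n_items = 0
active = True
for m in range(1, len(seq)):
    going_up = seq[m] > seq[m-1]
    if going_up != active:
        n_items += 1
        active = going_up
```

Count direction changes in [0, 10, 8, 4, 9]
`n_items` takes the values: 0 → 1 → 2

Answer: 2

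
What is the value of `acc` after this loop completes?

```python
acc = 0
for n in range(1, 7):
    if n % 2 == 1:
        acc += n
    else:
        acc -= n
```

Add odd, subtract even
`acc` takes the values: 0 → 1 → -1 → 2 → -2 → 3 → -3

Answer: -3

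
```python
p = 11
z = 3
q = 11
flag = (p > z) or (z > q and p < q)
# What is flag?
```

Trace:
`p = 11` → p = 11
`z = 3` → z = 3
`q = 11` → q = 11
`flag = (p > z) or (z > q and p < q)` → flag = True
So flag = True

Answer: True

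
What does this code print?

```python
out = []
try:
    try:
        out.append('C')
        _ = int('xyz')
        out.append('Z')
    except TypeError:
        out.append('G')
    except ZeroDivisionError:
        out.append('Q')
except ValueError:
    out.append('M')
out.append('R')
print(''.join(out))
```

Execution trace: 'C' (try body) → 'M' (outer except ValueError) → 'R' (after the try/except). Output: CMR

Answer: CMR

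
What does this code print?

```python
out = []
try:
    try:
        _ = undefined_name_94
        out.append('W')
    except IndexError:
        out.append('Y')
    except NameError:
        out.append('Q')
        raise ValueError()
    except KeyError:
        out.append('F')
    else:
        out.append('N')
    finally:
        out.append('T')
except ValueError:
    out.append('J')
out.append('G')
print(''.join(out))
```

Execution trace: 'Q' (inner except NameError) → 'T' (inner finally) → 'J' (outer except ValueError) → 'G' (after the try/except). Output: QTJG

Answer: QTJG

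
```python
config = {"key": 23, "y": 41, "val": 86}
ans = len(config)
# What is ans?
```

Trace:
`config = {"key": 23, "y": 41, "val": 86}` → config = {'key': 23, 'y': 41, 'val': 86}
`ans = len(config)` → ans = 3
So ans = 3

Answer: 3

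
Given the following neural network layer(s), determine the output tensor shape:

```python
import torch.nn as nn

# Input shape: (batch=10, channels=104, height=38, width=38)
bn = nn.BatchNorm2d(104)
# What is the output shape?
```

Input: (10, 104, 38, 38) -> Output: (10, 104, 38, 38)

Answer: (10, 104, 38, 38)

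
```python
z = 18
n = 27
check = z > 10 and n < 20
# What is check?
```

Trace:
`z = 18` → z = 18
`n = 27` → n = 27
`check = z > 10 and n < 20` → check = False
So check = False

Answer: False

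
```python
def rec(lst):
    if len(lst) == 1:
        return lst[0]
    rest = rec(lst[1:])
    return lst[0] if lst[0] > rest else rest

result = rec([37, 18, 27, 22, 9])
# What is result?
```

Recursive max over [37, 18, 27, 22, 9] = 37

Answer: 37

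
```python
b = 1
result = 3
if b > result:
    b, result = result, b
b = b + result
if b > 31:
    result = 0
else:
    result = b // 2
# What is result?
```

Trace:
`b = 1` → b = 1
`result = 3` → result = 3
`if b > result: ...` → b > result is False → no variable changes
`b = b + result` → b = 4
`if b > 31: ...` → b > 31 is False, take else branch → result = 2
So result = 2

Answer: 2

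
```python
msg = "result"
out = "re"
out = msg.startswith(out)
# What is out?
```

Trace:
`msg = "result"` → msg = 'result'
`out = "re"` → out = 're'
`out = msg.startswith(out)` → out = True
So out = True

Answer: True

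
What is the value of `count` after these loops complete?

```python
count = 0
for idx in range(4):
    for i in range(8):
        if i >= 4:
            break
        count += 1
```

Inner breaks at 4, outer runs 4 times
`count` takes the values: 0 → 1 → 2 → 3 → 4 → 5 → 6 → 7 → 8 → 9 → 10 → 11 → 12 → 13 → 14 → 15 → 16

Answer: 16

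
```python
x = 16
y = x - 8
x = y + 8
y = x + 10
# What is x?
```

Trace:
`x = 16` → x = 16
`y = x - 8` → y = 8
`x = y + 8` → x = 16
`y = x + 10` → y = 26
So x = 16

Answer: 16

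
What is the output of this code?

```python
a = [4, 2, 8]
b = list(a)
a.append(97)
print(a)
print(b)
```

Key concept: list() constructor creates copy.
Step by step:
`a = [4, 2, 8]` → a = [4, 2, 8]
`b = list(a)` → b = [4, 2, 8]
`a.append(97)` → a = [4, 2, 8, 97]
`print(a)` → prints [4, 2, 8, 97]
`print(b)` → prints [4, 2, 8]

Answer:
[4, 2, 8, 97]
[4, 2, 8]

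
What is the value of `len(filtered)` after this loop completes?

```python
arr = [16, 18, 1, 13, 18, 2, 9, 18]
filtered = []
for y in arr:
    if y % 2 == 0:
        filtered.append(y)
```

Count even numbers in [16, 18, 1, 13, 18, 2, 9, 18]
`filtered` takes the values: [] → [16] → [16, 18] → [16, 18, 18] → [16, 18, 18, 2] → [16, 18, 18, 2, 18]
So `len(filtered)` = 5

Answer: 5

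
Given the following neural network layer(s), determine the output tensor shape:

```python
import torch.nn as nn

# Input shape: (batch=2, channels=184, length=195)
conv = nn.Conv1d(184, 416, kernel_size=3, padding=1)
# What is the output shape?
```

Input: (2, 184, 195) -> Output: (2, 416, 195)

Answer: (2, 416, 195)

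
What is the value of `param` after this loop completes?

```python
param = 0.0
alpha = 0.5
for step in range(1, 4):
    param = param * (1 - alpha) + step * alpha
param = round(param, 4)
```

Moving average with lr=0.5
`param` takes the values: 0.0 → 0.5 → 1.25 → 2.125

Answer: 2.125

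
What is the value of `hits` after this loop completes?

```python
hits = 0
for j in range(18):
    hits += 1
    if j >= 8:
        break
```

Loop breaks when j reaches 8, hits is 9
`hits` takes the values: 0 → 1 → 2 → 3 → 4 → 5 → 6 → 7 → 8 → 9

Answer: 9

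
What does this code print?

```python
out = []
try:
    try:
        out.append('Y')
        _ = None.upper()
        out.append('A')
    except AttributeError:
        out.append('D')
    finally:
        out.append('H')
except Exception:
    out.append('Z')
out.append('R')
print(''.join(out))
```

Execution trace: 'Y' (inner try body) → 'D' (inner except AttributeError) → 'H' (inner finally) → 'R' (after the try/except). Output: YDHR

Answer: YDHR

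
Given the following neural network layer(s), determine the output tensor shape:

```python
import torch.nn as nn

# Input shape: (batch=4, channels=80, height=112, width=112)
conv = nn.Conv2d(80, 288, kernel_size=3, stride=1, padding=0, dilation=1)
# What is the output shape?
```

Input: (4, 80, 112, 112) -> Output: (4, 288, 110, 110)

Answer: (4, 288, 110, 110)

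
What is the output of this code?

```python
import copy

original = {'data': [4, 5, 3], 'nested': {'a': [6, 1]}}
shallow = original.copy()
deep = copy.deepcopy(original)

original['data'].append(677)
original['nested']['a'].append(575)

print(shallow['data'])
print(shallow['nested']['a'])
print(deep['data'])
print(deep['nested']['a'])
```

Key concept: comparing shallow vs deep copy.
Step by step:
`original = {'data': [4, 5, 3], 'nested': {'a': [6, 1]}}` → original = {'data': [4, 5, 3], 'nested': {'a': [6, 1]}}
`shallow = original.copy()` → shallow = {'data': [4, 5, 3], 'nested': {'a': [6, 1]}}
`deep = copy.deepcopy(original)` → deep = {'data': [4, 5, 3], 'nested': {'a': [6, 1]}}
`original['data'].append(677)` → original = {'data': [4, 5, 3, 677], 'nested': {'a': [6, 1]}}; shallow = {'data': [4, 5, 3, 677], 'nested': {'a': [6, 1]}}
`original['nested']['a'].append(575)` → original = {'data': [4, 5, 3, 677], 'nested': {'a': [6, 1, 575]}}; shallow = {'data': [4, 5, 3, 677], 'nested': {'a': [6, 1, 575]}}
`print(shallow['data'])` → prints [4, 5, 3, 677]
`print(shallow['nested']['a'])` → prints [6, 1, 575]
`print(deep['data'])` → prints [4, 5, 3]
`print(deep['nested']['a'])` → prints [6, 1]

Answer:
[4, 5, 3, 677]
[6, 1, 575]
[4, 5, 3]
[6, 1]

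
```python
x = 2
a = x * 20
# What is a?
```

Trace:
`x = 2` → x = 2
`a = x * 20` → a = 40
So a = 40

Answer: 40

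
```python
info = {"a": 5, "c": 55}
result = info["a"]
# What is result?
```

Trace:
`info = {"a": 5, "c": 55}` → info = {'a': 5, 'c': 55}
`result = info["a"]` → result = 5
So result = 5

Answer: 5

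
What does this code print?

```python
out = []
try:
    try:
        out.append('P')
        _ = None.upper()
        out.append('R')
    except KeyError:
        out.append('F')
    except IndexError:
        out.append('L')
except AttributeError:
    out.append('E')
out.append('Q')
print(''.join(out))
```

Execution trace: 'P' (try body) → 'E' (outer except AttributeError) → 'Q' (after the try/except). Output: PEQ

Answer: PEQ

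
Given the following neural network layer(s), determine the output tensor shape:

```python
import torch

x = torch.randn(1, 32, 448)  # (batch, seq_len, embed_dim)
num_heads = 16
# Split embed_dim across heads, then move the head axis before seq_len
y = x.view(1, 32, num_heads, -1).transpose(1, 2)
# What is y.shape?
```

Input: (1, 32, 448) -> head_dim = 448 // 16 = 28; after view: (1, 32, 16, 28) -> after transpose(1, 2): (1, 16, 32, 28) -> Output: (1, 16, 32, 28)

Answer: (1, 16, 32, 28)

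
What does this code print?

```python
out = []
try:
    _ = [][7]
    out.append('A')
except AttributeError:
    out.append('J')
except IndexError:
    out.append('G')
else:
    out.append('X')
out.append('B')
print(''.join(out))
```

Execution trace: 'G' (except IndexError) → 'B' (after the try/except). Output: GB

Answer: GB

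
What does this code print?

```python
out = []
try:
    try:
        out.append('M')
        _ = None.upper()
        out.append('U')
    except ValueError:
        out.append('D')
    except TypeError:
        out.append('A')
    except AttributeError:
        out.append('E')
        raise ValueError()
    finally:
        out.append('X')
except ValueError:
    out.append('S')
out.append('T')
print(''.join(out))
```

Execution trace: 'M' (inner try body) → 'E' (inner except AttributeError) → 'X' (inner finally) → 'S' (outer except ValueError) → 'T' (after the try/except). Output: MEXST

Answer: MEXST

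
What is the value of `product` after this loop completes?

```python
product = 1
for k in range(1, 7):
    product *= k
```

6! = 720
`product` takes the values: 1 → 2 → 6 → 24 → 120 → 720

Answer: 720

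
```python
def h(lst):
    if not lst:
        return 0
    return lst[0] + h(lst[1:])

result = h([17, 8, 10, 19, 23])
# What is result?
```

17 + 8 + 10 + 19 + 23 + 0 = 77

Answer: 77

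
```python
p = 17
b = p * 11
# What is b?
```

Trace:
`p = 17` → p = 17
`b = p * 11` → b = 187
So b = 187

Answer: 187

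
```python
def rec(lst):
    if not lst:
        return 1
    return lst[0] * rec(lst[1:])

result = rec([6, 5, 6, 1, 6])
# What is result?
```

Product over [6, 5, 6, 1, 6] = 6 * 5 * 6 * 1 * 6 = 1080

Answer: 1080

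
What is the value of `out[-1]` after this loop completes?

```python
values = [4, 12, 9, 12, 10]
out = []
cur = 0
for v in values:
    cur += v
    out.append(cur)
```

Cumulative sum ends at 47
`out` takes the values: [] → [4] → [4, 16] → [4, 16, 25] → [4, 16, 25, 37] → [4, 16, 25, 37, 47]
So `out[-1]` = 47

Answer: 47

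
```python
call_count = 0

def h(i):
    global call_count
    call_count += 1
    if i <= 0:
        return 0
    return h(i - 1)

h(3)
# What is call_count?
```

Linear recursion stepping by 1: 4 calls from i=3 down to ≤0.

Answer: 4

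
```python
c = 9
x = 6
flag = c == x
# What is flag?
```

Trace:
`c = 9` → c = 9
`x = 6` → x = 6
`flag = c == x` → flag = False
So flag = False

Answer: False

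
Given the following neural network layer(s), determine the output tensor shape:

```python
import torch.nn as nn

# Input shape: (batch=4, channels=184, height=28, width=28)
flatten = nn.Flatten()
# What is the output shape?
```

Input: (4, 184, 28, 28) -> Output: (4, 144256)

Answer: (4, 144256)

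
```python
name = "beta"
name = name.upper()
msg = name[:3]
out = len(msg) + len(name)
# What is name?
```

Trace:
`name = "beta"` → name = 'beta'
`name = name.upper()` → name = 'BETA'
`msg = name[:3]` → msg = 'BET'
`out = len(msg) + len(name)` → out = 7
So name = 'BETA'

Answer: 'BETA'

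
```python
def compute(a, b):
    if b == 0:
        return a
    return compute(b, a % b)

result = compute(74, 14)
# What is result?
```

compute(74, 14) -> compute(14, 4) -> compute(4, 2) -> compute(2, 0) -> 2

Answer: 2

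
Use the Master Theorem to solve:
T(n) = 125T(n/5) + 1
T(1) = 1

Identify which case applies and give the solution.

a=125, b=5, f(n)=1. log_5(125) = 3. Since c=0 < 3, Case 1 applies: T(n) = Θ(n^log_b(a)) = O(n^3).

Answer: O(n^3) - Case 1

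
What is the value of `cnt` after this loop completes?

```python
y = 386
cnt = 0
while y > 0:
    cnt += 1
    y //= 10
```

Count digits by repeated division by 10
`cnt` takes the values: 0 → 1 → 2 → 3

Answer: 3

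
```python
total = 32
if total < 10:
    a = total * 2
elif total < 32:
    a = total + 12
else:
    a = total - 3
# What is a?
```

Trace:
`total = 32` → total = 32
`if total < 10: ...` → total < 10 is False, total < 32 is False, take else branch → a = 29
So a = 29

Answer: 29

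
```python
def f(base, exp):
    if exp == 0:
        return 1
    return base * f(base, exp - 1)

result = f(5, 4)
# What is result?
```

f(5, 4) = 5 * 5 * 5 * 5 = 625

Answer: 625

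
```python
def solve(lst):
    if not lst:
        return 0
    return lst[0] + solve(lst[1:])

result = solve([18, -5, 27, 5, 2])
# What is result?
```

18 + (-5) + 27 + 5 + 2 + 0 = 47

Answer: 47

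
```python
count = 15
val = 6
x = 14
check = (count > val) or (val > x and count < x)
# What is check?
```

Trace:
`count = 15` → count = 15
`val = 6` → val = 6
`x = 14` → x = 14
`check = (count > val) or (val > x and count < x)` → check = True
So check = True

Answer: True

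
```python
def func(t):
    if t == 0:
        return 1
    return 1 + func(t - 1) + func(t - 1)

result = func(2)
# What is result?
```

func(t) = 1 + 2·func(t-1), func(0)=1. Closed form: (1+1)·2^2 - 1 = 7.

Answer: 7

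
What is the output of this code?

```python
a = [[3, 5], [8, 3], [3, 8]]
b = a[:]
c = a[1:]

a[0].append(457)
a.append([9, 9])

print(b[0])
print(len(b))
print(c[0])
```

Key concept: slice with nested mutation.
Step by step:
`a = [[3, 5], [8, 3], [3, 8]]` → a = [[3, 5], [8, 3], [3, 8]]
`b = a[:]` → b = [[3, 5], [8, 3], [3, 8]]
`c = a[1:]` → c = [[8, 3], [3, 8]]
`a[0].append(457)` → a = [[3, 5, 457], [8, 3], [3, 8]]; b = [[3, 5, 457], [8, 3], [3, 8]]
`a.append([9, 9])` → a = [[3, 5, 457], [8, 3], [3, 8], [9, 9]]
`print(b[0])` → prints [3, 5, 457]
`print(len(b))` → prints 3
`print(c[0])` → prints [8, 3]

Answer:
[3, 5, 457]
3
[8, 3]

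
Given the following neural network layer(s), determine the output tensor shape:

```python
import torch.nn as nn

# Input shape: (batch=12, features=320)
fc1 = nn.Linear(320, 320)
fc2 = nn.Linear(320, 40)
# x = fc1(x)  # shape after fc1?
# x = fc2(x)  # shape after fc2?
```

Input: (12, 320) -> after fc1: (12, 320) -> Output: (12, 40)

Answer: (12, 40)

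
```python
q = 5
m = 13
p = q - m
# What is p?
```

Trace:
`q = 5` → q = 5
`m = 13` → m = 13
`p = q - m` → p = -8
So p = -8

Answer: -8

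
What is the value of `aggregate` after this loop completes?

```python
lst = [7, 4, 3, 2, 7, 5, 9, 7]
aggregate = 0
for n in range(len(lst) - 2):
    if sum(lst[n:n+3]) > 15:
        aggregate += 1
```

Count windows with sum > 15
`aggregate` takes the values: 0 → 1 → 2

Answer: 2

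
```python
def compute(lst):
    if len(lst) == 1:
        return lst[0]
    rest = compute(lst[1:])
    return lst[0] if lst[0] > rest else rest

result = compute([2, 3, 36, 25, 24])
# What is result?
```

Recursive max over [2, 3, 36, 25, 24] = 36

Answer: 36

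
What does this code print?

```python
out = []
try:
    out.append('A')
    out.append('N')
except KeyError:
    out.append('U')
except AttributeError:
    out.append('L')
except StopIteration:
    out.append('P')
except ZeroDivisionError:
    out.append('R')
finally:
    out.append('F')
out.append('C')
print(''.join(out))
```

Execution trace: 'A' (try body) → 'N' (try body, no exception) → 'F' (finally) → 'C' (after the try/except). Output: ANFC

Answer: ANFC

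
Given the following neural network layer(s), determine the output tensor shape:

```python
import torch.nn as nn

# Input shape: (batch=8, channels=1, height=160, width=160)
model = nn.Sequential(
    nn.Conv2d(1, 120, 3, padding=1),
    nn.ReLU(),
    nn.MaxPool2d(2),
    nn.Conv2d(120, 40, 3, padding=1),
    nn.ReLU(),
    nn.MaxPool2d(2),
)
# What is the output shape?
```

Input: (8, 1, 160, 160) -> after first Conv2d: (8, 120, 160, 160) -> after first MaxPool2d: (8, 120, 80, 80) -> after second Conv2d: (8, 40, 80, 80) -> Output: (8, 40, 40, 40)

Answer: (8, 40, 40, 40)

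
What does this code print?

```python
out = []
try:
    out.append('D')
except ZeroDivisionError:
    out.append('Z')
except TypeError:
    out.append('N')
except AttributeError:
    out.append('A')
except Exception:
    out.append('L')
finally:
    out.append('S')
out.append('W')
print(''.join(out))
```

Execution trace: 'D' (try body, no exception) → 'S' (finally) → 'W' (after the try/except). Output: DSW

Answer: DSW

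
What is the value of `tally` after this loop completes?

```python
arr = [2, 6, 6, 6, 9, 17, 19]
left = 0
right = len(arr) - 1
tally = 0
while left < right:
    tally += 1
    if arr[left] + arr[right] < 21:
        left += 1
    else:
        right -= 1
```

Steps to find pair summing to 21
`tally` takes the values: 0 → 1 → 2 → 3 → 4 → 5 → 6

Answer: 6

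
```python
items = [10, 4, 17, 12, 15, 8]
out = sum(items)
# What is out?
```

Trace:
`items = [10, 4, 17, 12, 15, 8]` → items = [10, 4, 17, 12, 15, 8]
`out = sum(items)` → out = 66
So out = 66

Answer: 66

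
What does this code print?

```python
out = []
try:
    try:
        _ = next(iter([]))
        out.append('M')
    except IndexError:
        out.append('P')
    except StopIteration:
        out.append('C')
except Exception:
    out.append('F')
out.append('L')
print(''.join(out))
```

Execution trace: 'C' (inner except StopIteration) → 'L' (after the try/except). Output: CL

Answer: CL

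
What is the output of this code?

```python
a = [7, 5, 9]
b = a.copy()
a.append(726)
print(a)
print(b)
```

Key concept: list.copy() creates independent copy.
Step by step:
`a = [7, 5, 9]` → a = [7, 5, 9]
`b = a.copy()` → b = [7, 5, 9]
`a.append(726)` → a = [7, 5, 9, 726]
`print(a)` → prints [7, 5, 9, 726]
`print(b)` → prints [7, 5, 9]

Answer:
[7, 5, 9, 726]
[7, 5, 9]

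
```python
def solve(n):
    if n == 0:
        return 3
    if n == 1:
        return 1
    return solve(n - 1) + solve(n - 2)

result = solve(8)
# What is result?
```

Build up from base cases: solve(0)=3, solve(1)=1, solve(2)=4, solve(3)=5, solve(4)=9, solve(5)=14, solve(6)=23, ..., solve(8)=60

Answer: 60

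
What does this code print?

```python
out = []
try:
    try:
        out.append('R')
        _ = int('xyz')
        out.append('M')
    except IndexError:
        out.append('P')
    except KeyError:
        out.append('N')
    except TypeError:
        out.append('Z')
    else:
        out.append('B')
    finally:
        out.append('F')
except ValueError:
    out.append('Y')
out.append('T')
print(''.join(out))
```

Execution trace: 'R' (try body) → 'F' (finally) → 'Y' (outer except ValueError) → 'T' (after the try/except). Output: RFYT

Answer: RFYT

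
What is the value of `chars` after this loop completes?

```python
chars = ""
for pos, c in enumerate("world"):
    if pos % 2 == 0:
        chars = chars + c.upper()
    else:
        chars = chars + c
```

Uppercase even positions in 'world'
`chars` takes the values: "" → "W" → "Wo" → "WoR" → "WoRl" → "WoRlD"

Answer: "WoRlD"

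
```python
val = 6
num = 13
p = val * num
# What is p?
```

Trace:
`val = 6` → val = 6
`num = 13` → num = 13
`p = val * num` → p = 78
So p = 78

Answer: 78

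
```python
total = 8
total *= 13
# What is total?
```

Trace:
`total = 8` → total = 8
`total *= 13` → total = 104
So total = 104

Answer: 104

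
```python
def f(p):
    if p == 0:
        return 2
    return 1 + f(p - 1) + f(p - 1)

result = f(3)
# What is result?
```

f(p) = 1 + 2·f(p-1), f(0)=2. Closed form: (2+1)·2^3 - 1 = 23.

Answer: 23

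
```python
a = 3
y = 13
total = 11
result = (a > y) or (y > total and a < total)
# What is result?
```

Trace:
`a = 3` → a = 3
`y = 13` → y = 13
`total = 11` → total = 11
`result = (a > y) or (y > total and a < total)` → result = True
So result = True

Answer: True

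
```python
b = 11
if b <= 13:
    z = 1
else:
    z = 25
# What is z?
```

Trace:
`b = 11` → b = 11
`if b <= 13: ...` → b <= 13 is True → z = 1
So z = 1

Answer: 1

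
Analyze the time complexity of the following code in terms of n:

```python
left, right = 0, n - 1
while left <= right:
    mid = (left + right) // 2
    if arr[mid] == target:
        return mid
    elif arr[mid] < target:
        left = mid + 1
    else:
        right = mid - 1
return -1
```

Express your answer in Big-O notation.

This is Binary search in a sorted array. Time complexity: O(log n).

Answer: O(log n)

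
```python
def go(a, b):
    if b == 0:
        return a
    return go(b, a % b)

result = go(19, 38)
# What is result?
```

go(19, 38) -> go(38, 19) -> go(19, 0) -> 19

Answer: 19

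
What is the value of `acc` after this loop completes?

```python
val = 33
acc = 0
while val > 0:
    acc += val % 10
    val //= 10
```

Sum digits of 33
`acc` takes the values: 0 → 3 → 6

Answer: 6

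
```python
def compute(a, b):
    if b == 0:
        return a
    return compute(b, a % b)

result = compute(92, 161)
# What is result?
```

compute(92, 161) -> compute(161, 92) -> compute(92, 69) -> compute(69, 23) -> compute(23, 0) -> 23

Answer: 23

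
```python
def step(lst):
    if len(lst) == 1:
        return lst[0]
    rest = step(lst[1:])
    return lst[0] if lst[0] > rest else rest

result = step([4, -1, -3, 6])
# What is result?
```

Recursive max over [4, -1, -3, 6] = 6

Answer: 6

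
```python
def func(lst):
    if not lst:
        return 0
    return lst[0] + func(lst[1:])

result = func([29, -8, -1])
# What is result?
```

29 + (-8) + (-1) + 0 = 20

Answer: 20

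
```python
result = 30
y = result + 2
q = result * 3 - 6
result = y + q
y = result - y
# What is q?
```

Trace:
`result = 30` → result = 30
`y = result + 2` → y = 32
`q = result * 3 - 6` → q = 84
`result = y + q` → result = 116
`y = result - y` → y = 84
So q = 84

Answer: 84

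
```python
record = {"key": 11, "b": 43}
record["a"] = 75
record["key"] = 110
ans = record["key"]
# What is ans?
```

Trace:
`record = {"key": 11, "b": 43}` → record = {'key': 11, 'b': 43}
`record["a"] = 75` → record = {'key': 11, 'b': 43, 'a': 75}
`record["key"] = 110` → record = {'key': 110, 'b': 43, 'a': 75}
`ans = record["key"]` → ans = 110
So ans = 110

Answer: 110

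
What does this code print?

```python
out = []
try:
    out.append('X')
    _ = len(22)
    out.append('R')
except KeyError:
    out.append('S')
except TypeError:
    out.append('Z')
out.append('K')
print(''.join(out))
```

Execution trace: 'X' (try body) → 'Z' (except TypeError) → 'K' (after the try/except). Output: XZK

Answer: XZK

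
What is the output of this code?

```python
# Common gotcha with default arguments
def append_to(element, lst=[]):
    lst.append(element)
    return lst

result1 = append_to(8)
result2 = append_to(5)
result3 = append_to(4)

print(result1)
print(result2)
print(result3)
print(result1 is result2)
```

Key concept: mutable default argument gotcha.
Step by step:
`result1 = append_to(8)` → result1 = [8]
`result2 = append_to(5)` → result1 = [8, 5] (same object as result2); result2 = [8, 5] (same object as result1)
`result3 = append_to(4)` → result1 = [8, 5, 4] (same object as result2, result3); result2 = [8, 5, 4] (same object as result1, result3); result3 = [8, 5, 4] (same object as result1, result2)
`print(result1)` → prints [8, 5, 4]
`print(result2)` → prints [8, 5, 4]
`print(result3)` → prints [8, 5, 4]
`print(result1 is result2)` → prints True

Answer:
[8, 5, 4]
[8, 5, 4]
[8, 5, 4]
True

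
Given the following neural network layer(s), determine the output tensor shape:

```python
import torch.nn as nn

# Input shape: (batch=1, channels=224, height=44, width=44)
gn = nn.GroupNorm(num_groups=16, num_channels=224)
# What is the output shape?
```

Input: (1, 224, 44, 44) -> Output: (1, 224, 44, 44)

Answer: (1, 224, 44, 44)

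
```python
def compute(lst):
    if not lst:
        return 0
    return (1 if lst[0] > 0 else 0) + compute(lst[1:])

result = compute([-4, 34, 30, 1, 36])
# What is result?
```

Count of positive elements in [-4, 34, 30, 1, 36] = 4

Answer: 4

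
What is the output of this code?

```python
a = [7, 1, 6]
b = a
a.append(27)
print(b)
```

Key concept: basic list aliasing.
Step by step:
`a = [7, 1, 6]` → a = [7, 1, 6]
`b = a` → b = [7, 1, 6] (same object as a)
`a.append(27)` → a = [7, 1, 6, 27] (same object as b); b = [7, 1, 6, 27] (same object as a)
`print(b)` → prints [7, 1, 6, 27]

Answer: [7, 1, 6, 27]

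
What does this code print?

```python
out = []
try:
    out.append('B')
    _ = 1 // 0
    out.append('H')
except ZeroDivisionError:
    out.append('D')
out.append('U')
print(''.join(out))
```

Execution trace: 'B' (try body) → 'D' (except ZeroDivisionError) → 'U' (after the try/except). Output: BDU

Answer: BDU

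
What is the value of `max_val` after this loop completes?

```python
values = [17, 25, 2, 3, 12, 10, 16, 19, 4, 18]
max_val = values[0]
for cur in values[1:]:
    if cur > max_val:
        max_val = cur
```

Maximum of [17, 25, 2, 3, 12, 10, 16, 19, 4, 18]
`max_val` takes the values: 17 → 25

Answer: 25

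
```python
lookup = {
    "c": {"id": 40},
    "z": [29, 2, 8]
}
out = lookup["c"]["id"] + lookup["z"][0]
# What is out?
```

Trace:
`lookup = { ...` → lookup = {'c': {'id': 40}, 'z': [29, 2, 8]}
`out = lookup["c"]["id"] + lookup["z"][0]` → out = 69
So out = 69

Answer: 69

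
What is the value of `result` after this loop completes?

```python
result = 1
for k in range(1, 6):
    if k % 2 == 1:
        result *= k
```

Product of odd numbers 1 to 5
`result` takes the values: 1 → 3 → 15

Answer: 15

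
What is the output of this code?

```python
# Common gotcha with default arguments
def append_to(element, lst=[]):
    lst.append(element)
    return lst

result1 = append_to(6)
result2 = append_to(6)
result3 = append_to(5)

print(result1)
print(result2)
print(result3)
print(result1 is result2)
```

Key concept: mutable default argument gotcha.
Step by step:
`result1 = append_to(6)` → result1 = [6]
`result2 = append_to(6)` → result1 = [6, 6] (same object as result2); result2 = [6, 6] (same object as result1)
`result3 = append_to(5)` → result1 = [6, 6, 5] (same object as result2, result3); result2 = [6, 6, 5] (same object as result1, result3); result3 = [6, 6, 5] (same object as result1, result2)
`print(result1)` → prints [6, 6, 5]
`print(result2)` → prints [6, 6, 5]
`print(result3)` → prints [6, 6, 5]
`print(result1 is result2)` → prints True

Answer:
[6, 6, 5]
[6, 6, 5]
[6, 6, 5]
True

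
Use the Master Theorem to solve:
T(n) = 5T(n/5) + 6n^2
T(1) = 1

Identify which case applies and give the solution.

a=5, b=5, f(n)=6n^2. log_5(5) = 1. Since c=2 > 1 and the regularity condition holds (5(n/5)^2 = (5/5^2)n^2 with 5/5^2 < 1), Case 3 applies: T(n) = Θ(f(n)) = O(n^2).

Answer: O(n^2) - Case 3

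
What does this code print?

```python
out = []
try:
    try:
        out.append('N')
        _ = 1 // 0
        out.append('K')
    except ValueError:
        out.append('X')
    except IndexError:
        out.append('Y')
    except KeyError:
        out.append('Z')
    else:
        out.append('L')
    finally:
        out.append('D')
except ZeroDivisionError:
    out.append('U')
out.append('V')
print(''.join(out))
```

Execution trace: 'N' (try body) → 'D' (finally) → 'U' (outer except ZeroDivisionError) → 'V' (after the try/except). Output: NDUV

Answer: NDUV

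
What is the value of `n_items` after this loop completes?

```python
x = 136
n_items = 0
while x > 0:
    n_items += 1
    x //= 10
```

Count digits by repeated division by 10
`n_items` takes the values: 0 → 1 → 2 → 3

Answer: 3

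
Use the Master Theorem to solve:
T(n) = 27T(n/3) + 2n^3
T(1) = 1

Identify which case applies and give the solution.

a=27, b=3, f(n)=2n^3. log_3(27) = 3. Since c=3 = 3, Case 2 applies: T(n) = Θ(n^log_b(a) · log n) = O(n^3 log n).

Answer: O(n^3 log n) - Case 2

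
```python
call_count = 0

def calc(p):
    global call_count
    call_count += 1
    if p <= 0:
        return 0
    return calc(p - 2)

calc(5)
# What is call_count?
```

Linear recursion stepping by 2: 4 calls from p=5 down to ≤0.

Answer: 4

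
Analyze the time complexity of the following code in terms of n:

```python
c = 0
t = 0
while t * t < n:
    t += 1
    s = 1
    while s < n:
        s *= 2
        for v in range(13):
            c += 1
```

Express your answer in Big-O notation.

Each loop level contributes: √n × log n × 1. Multiplying the contributions gives O(√n log n).

Answer: O(√n log n)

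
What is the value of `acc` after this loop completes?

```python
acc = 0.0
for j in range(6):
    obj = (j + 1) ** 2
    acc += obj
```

Sum of squared losses 1² + 2² + ... + 6²
`acc` takes the values: 0.0 → 1.0 → 5.0 → 14.0 → 30.0 → 55.0 → 91.0

Answer: 91.0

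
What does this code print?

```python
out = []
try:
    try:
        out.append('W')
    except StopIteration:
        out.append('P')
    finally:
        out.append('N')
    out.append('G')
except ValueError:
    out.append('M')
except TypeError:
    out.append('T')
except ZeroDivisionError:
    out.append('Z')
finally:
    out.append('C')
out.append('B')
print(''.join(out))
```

Execution trace: 'W' (inner try body, no exception) → 'N' (inner finally) → 'G' (try body, no exception) → 'C' (finally) → 'B' (after the try/except). Output: WNGCB

Answer: WNGCB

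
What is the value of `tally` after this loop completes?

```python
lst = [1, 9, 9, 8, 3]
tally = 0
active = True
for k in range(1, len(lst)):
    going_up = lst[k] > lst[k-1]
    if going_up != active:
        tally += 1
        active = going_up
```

Count direction changes in [1, 9, 9, 8, 3]
`tally` takes the values: 0 → 1

Answer: 1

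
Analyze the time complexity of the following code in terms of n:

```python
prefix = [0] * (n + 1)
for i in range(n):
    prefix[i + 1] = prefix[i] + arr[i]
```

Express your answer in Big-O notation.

This is Prefix sum computation. Time complexity: O(n).

Answer: O(n)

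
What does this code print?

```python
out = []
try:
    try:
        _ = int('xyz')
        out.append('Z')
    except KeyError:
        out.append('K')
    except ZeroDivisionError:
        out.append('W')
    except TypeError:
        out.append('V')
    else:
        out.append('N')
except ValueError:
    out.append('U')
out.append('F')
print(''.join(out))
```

Execution trace: 'U' (outer except ValueError) → 'F' (after the try/except). Output: UF

Answer: UF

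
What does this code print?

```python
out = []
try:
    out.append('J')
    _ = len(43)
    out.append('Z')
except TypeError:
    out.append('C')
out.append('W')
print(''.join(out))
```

Execution trace: 'J' (try body) → 'C' (except TypeError) → 'W' (after the try/except). Output: JCW

Answer: JCW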